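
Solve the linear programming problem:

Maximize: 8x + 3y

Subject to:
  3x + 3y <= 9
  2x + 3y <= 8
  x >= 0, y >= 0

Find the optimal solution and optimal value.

Feasible vertices: (0, 0), (0, 8/3), (1, 2), (3, 0)
Objective 8x + 3y at each:
  (0, 0): 0
  (0, 8/3): 8
  (1, 2): 14
  (3, 0): 24
Maximum is 24 at (3, 0).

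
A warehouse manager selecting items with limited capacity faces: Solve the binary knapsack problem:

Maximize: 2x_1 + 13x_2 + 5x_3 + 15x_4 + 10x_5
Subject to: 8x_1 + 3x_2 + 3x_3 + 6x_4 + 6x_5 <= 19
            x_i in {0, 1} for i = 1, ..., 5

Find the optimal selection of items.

Items: item 1 (v=2, w=8), item 2 (v=13, w=3), item 3 (v=5, w=3), item 4 (v=15, w=6), item 5 (v=10, w=6)
Capacity: 19
Checking all 32 subsets (w = total weight, v = total value):
  {}: w = 0, v = 0
  {1}: w = 8, v = 2
  {2}: w = 3, v = 13
  {3}: w = 3, v = 5
  {4}: w = 6, v = 15
  {5}: w = 6, v = 10
  {1, 2}: w = 11, v = 15
  {1, 3}: w = 11, v = 7
  {1, 4}: w = 14, v = 17
  {1, 5}: w = 14, v = 12
  {2, 3}: w = 6, v = 18
  {2, 4}: w = 9, v = 28
  {2, 5}: w = 9, v = 23
  {3, 4}: w = 9, v = 20
  {3, 5}: w = 9, v = 15
  {4, 5}: w = 12, v = 25
  {1, 2, 3}: w = 14, v = 20
  {1, 2, 4}: w = 17, v = 30
  {1, 2, 5}: w = 17, v = 25
  {1, 3, 4}: w = 17, v = 22
  {1, 3, 5}: w = 17, v = 17
  {1, 4, 5}: w = 20 > 19, infeasible
  {2, 3, 4}: w = 12, v = 33
  {2, 3, 5}: w = 12, v = 28
  {2, 4, 5}: w = 15, v = 38
  {3, 4, 5}: w = 15, v = 30
  {1, 2, 3, 4}: w = 20 > 19, infeasible
  {1, 2, 3, 5}: w = 20 > 19, infeasible
  {1, 2, 4, 5}: w = 23 > 19, infeasible
  {1, 3, 4, 5}: w = 23 > 19, infeasible
  {2, 3, 4, 5}: w = 18, v = 43
  {1, 2, 3, 4, 5}: w = 26 > 19, infeasible
Best feasible subset: items [2, 3, 4, 5]
Total weight: 18 <= 19, total value: 43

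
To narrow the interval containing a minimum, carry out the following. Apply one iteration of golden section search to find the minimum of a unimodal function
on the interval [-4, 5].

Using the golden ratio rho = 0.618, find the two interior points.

Golden section search on [-4, 5].
Golden ratio rho = 0.618 (approx).
Interior points:
  x_1 = -4 + (1-0.618)*9 = -0.5620
  x_2 = -4 + 0.618*9 = 1.5620
Compare f(x_1) and f(x_2) to determine which subinterval to keep.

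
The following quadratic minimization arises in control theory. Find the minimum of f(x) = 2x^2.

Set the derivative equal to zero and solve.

f(x) = 2x^2
f'(x) = 4x + (0) = 0
x = 0/4 = 0
f(0) = 0
Since f''(x) = 4 > 0, this is a minimum.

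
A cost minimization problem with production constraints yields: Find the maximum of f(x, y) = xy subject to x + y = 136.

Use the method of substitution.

Substitute y = 136 - x into f(x,y) = xy:
g(x) = x(136 - x) = 136x - x^2
g'(x) = 136 - 2x = 0  =>  x = 68
y = 136 - 68 = 68
Maximum value = 68 * 68 = 4624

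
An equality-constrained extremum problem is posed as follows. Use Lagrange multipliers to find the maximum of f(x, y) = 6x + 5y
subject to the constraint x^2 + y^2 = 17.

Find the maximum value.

Set up Lagrange conditions: grad f = lambda * grad g
  6 = 2*lambda*x
  5 = 2*lambda*y
From these: x/y = 6/5, so x = 6t, y = 5t for some t.
Substitute into constraint: (6t)^2 + (5t)^2 = 17
  t^2 * 61 = 17
  t = sqrt(17/61)
Maximum = 6*x + 5*y = (6^2 + 5^2)*t = 61 * sqrt(17/61) = sqrt(1037)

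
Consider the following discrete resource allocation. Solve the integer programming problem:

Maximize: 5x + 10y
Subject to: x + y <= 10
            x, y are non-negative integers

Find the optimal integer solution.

Objective: 5x + 10y, constraint: x + y <= 10
Coefficient of y is 10 > coefficient of x is 5, so allocate the entire budget to y.
Optimal: x = 0, y = 10, value = 100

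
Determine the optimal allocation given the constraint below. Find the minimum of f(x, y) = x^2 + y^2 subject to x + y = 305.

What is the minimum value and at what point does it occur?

Substitute y = 305 - x into f(x,y) = x^2 + y^2:
g(x) = x^2 + (305 - x)^2 = 2x^2 - 610x + 93025
g'(x) = 4x - 610 = 0  =>  x = 305/2
y = 305 - 305/2 = 305/2
Minimum value = (305/2)^2 + (305/2)^2 = 93025/2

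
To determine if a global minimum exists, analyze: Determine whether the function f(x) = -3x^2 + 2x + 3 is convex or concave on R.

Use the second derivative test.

f(x) = -3x^2 + 2x + 3
f'(x) = -6x + 2
f''(x) = -6
Since f''(x) = -6 < 0 for all x, f is concave on R.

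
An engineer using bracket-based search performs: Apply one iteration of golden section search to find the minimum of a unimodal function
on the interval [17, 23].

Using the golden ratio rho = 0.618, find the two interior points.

Golden section search on [17, 23].
Golden ratio rho = 0.618 (approx).
Interior points:
  x_1 = 17 + (1-0.618)*6 = 19.2920
  x_2 = 17 + 0.618*6 = 20.7080
Compare f(x_1) and f(x_2) to determine which subinterval to keep.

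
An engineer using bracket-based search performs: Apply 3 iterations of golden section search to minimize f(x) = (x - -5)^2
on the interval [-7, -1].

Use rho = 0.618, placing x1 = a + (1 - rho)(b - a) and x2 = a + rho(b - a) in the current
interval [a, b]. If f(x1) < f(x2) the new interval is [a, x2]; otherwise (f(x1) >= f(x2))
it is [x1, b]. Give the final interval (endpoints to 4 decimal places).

Golden section search for min of f(x) = (x - -5)^2 on [-7, -1].
Each step: x1 = a + (1 - rho)(b - a), x2 = a + rho(b - a); if f(x1) < f(x2) keep [a, x2], otherwise keep [x1, b].
Step 1: [-7.0000, -1.0000], x1=-4.7080 (f=0.0853), x2=-3.2920 (f=2.9173); f(x1) < f(x2) => keep [-7.0000, -3.2920]
Step 2: [-7.0000, -3.2920], x1=-5.5835 (f=0.3405), x2=-4.7085 (f=0.0850); f(x1) > f(x2) => keep [-5.5835, -3.2920]
Step 3: [-5.5835, -3.2920], x1=-4.7082 (f=0.0852), x2=-4.1674 (f=0.6933); f(x1) < f(x2) => keep [-5.5835, -4.1674]
Final interval: [-5.5835, -4.1674]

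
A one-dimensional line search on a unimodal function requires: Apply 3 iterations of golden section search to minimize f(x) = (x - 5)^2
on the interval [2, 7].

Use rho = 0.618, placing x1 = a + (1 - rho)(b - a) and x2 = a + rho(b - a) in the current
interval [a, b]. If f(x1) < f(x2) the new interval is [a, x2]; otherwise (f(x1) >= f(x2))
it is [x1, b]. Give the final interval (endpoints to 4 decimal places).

Golden section search for min of f(x) = (x - 5)^2 on [2, 7].
Each step: x1 = a + (1 - rho)(b - a), x2 = a + rho(b - a); if f(x1) < f(x2) keep [a, x2], otherwise keep [x1, b].
Step 1: [2.0000, 7.0000], x1=3.9100 (f=1.1881), x2=5.0900 (f=0.0081); f(x1) > f(x2) => keep [3.9100, 7.0000]
Step 2: [3.9100, 7.0000], x1=5.0904 (f=0.0082), x2=5.8196 (f=0.6718); f(x1) < f(x2) => keep [3.9100, 5.8196]
Step 3: [3.9100, 5.8196], x1=4.6395 (f=0.1300), x2=5.0901 (f=0.0081); f(x1) > f(x2) => keep [4.6395, 5.8196]
Final interval: [4.6395, 5.8196]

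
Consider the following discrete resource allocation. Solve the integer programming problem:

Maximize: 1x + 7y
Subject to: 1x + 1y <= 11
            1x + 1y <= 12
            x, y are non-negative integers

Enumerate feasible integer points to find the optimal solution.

Constraint 1: 1x + 1y <= 11
Constraint 2: 1x + 1y <= 12
Feasible x range (need y >= 0): 0 <= x <= min(11/1, 12/1) => x in {0, ..., 11}.
Enumerate feasible integer points row by row (the coefficient of y is 7 > 0, so for each x the largest feasible y gives the best value):
  x = 0: y <= min((11 - 1*0)/1, (12 - 1*0)/1) => y in {0, ..., 11}; best 1*0 + 7*11 = 77
  x = 1: y <= min((11 - 1*1)/1, (12 - 1*1)/1) => y in {0, ..., 10}; best 1*1 + 7*10 = 71
  x = 2: y <= min((11 - 1*2)/1, (12 - 1*2)/1) => y in {0, ..., 9}; best 1*2 + 7*9 = 65
  x = 3: y <= min((11 - 1*3)/1, (12 - 1*3)/1) => y in {0, ..., 8}; best 1*3 + 7*8 = 59
  x = 4: y <= min((11 - 1*4)/1, (12 - 1*4)/1) => y in {0, ..., 7}; best 1*4 + 7*7 = 53
  x = 5: y <= min((11 - 1*5)/1, (12 - 1*5)/1) => y in {0, ..., 6}; best 1*5 + 7*6 = 47
  x = 6: y <= min((11 - 1*6)/1, (12 - 1*6)/1) => y in {0, ..., 5}; best 1*6 + 7*5 = 41
  x = 7: y <= min((11 - 1*7)/1, (12 - 1*7)/1) => y in {0, ..., 4}; best 1*7 + 7*4 = 35
  x = 8: y <= min((11 - 1*8)/1, (12 - 1*8)/1) => y in {0, ..., 3}; best 1*8 + 7*3 = 29
  x = 9: y <= min((11 - 1*9)/1, (12 - 1*9)/1) => y in {0, ..., 2}; best 1*9 + 7*2 = 23
  x = 10: y <= min((11 - 1*10)/1, (12 - 1*10)/1) => y in {0, ..., 1}; best 1*10 + 7*1 = 17
  x = 11: y <= min((11 - 1*11)/1, (12 - 1*11)/1) => y in {0}; best 1*11 + 7*0 = 11
The maximum 1x + 7y = 77 is achieved at x = 0, y = 11.
Check: 1*0 + 1*11 = 11 <= 11 and 1*0 + 1*11 = 11 <= 12.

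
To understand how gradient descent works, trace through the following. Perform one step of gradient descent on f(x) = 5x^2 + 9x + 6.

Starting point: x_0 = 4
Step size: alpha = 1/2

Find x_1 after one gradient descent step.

f(x) = 5x^2 + 9x + 6
f'(x) = 10x + 9
f'(4) = 10*4 + (9) = 49
x_1 = x_0 - alpha * f'(x_0) = 4 - 1/2 * 49 = -41/2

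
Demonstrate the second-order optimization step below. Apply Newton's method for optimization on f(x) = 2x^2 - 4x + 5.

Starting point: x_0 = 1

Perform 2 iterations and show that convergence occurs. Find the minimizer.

f(x) = 2x^2 - 4x + 5, f'(x) = 4x + (-4), f''(x) = 4
Step 1: f'(1) = 0, x_1 = 1 - 0/4 = 1
Step 2: f'(1) = 0, x_2 = 1 (converged)
Newton's method converges in 1 step for quadratics.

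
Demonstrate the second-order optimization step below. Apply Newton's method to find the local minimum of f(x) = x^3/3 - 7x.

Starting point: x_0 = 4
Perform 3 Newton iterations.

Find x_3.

f(x) = x^3/3 - 7x
f'(x) = x^2 - 7, f''(x) = 2x
Newton update: x_{n+1} = x_n - (x_n^2 - 7)/(2*x_n)
Step 1: x_0 = 4, f'=9, f''=8, x_1 = 23/8
Step 2: x_1 = 23/8, f'=81/64, f''=23/4, x_2 = 977/368
Step 3: x_2 = 977/368, f'=6561/135424, f''=977/184, x_3 = 1902497/719072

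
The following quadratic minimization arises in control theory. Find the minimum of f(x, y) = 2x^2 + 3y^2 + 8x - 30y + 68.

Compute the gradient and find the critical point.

f(x,y) = 2x^2 + 3y^2 + 8x - 30y + 68
df/dx = 4x + (8) = 0  =>  x = -2
df/dy = 6y + (-30) = 0  =>  y = 5
f(-2, 5) = 2*(-2)^2 + 3*(5)^2 + 8*(-2) + -30*(5) + 68 = -15
Hessian is diagonal with entries 4, 6 > 0, so this is a minimum.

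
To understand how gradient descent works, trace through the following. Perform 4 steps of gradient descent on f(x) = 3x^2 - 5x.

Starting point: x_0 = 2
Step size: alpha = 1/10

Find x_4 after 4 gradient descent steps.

f(x) = 3x^2 - 5x, f'(x) = 6x + (-5)
Step 1: f'(2) = 7, x_1 = 2 - 1/10 * 7 = 13/10
Step 2: f'(13/10) = 14/5, x_2 = 13/10 - 1/10 * 14/5 = 51/50
Step 3: f'(51/50) = 28/25, x_3 = 51/50 - 1/10 * 28/25 = 227/250
Step 4: f'(227/250) = 56/125, x_4 = 227/250 - 1/10 * 56/125 = 1079/1250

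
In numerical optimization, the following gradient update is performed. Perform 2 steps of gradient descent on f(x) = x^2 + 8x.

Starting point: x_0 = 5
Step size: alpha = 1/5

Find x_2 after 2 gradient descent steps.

f(x) = x^2 + 8x, f'(x) = 2x + (8)
Step 1: f'(5) = 18, x_1 = 5 - 1/5 * 18 = 7/5
Step 2: f'(7/5) = 54/5, x_2 = 7/5 - 1/5 * 54/5 = -19/25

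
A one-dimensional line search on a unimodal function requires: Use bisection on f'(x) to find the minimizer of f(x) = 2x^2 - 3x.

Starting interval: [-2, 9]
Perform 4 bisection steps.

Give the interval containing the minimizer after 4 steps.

Finding critical point of f(x) = 2x^2 - 3x using bisection on f'(x) = 4x + -3.
f'(x) = 0 when x = 3/4.
Starting interval: [-2, 9]
Step 1: mid = 7/2, f'(mid) = 11, new interval = [-2, 7/2]
Step 2: mid = 3/4, f'(mid) = 0, new interval = [3/4, 3/4]
Step 3: mid = 3/4, f'(mid) = 0, new interval = [3/4, 3/4]
Step 4: mid = 3/4, f'(mid) = 0, new interval = [3/4, 3/4]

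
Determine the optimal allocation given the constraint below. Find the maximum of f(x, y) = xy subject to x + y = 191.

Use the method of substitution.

Substitute y = 191 - x into f(x,y) = xy:
g(x) = x(191 - x) = 191x - x^2
g'(x) = 191 - 2x = 0  =>  x = 191/2
y = 191 - 191/2 = 191/2
Maximum value = (191/2) * (191/2) = 36481/4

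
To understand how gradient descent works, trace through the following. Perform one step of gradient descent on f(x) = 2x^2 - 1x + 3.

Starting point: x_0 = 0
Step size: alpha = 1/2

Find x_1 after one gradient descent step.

f(x) = 2x^2 - 1x + 3
f'(x) = 4x - 1
f'(0) = 4*0 + (-1) = -1
x_1 = x_0 - alpha * f'(x_0) = 0 - 1/2 * -1 = 1/2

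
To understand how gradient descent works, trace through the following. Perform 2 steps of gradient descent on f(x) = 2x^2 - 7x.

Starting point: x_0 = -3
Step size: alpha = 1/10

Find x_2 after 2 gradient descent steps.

f(x) = 2x^2 - 7x, f'(x) = 4x + (-7)
Step 1: f'(-3) = -19, x_1 = -3 - 1/10 * -19 = -11/10
Step 2: f'(-11/10) = -57/5, x_2 = -11/10 - 1/10 * -57/5 = 1/25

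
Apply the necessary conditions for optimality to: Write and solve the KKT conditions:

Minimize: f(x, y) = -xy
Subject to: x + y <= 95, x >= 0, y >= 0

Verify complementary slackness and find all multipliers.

Problem: min -xy s.t. x + y <= 95 (multiplier lambda), x >= 0 (mu_x), y >= 0 (mu_y)
KKT stationarity: -y + lambda - mu_x = 0, -x + lambda - mu_y = 0, with lambda, mu_x, mu_y >= 0
Complementary slackness: lambda*(x + y - 95) = 0, mu_x*x = 0, mu_y*y = 0
If lambda = 0: y = -mu_x <= 0 and x = -mu_y <= 0 force x = y = 0 with f = 0; but x = y = 95/2 is feasible with f = -9025/4 < 0, so this is not the minimum. Hence lambda > 0 and x + y = 95.
Try x > 0, y > 0 (so mu_x = mu_y = 0): y = lambda, x = lambda => x = y = lambda
x + y = 95 => 2*lambda = 95 => lambda = 95/2
x* = y* = 95/2 > 0, consistent with mu_x = mu_y = 0.
(Any feasible point with x = 0 or y = 0 has f = 0 > -9025/4, so the minimum is not on those boundaries.)
min(-xy) = -9025/4 (i.e. max xy = 9025/4)
Multipliers: lambda = 95/2, mu_x = 0, mu_y = 0
Complementary slackness: lambda*(x + y - 95) = 95/2*(95/2 + 95/2 - 95) = 0, mu_x*x = 0*95/2 = 0, mu_y*y = 0*95/2 = 0. Satisfied.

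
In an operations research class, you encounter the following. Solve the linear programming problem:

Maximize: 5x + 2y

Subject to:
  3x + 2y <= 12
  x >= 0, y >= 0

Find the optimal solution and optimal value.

The feasible region has vertices at [(0, 0), (4, 0), (0, 6)].
Checking objective 5x + 2y at each vertex:
  (0, 0): 5*0 + 2*0 = 0
  (4, 0): 5*4 + 2*0 = 20
  (0, 6): 5*0 + 2*6 = 12
Maximum is 20 at (4, 0).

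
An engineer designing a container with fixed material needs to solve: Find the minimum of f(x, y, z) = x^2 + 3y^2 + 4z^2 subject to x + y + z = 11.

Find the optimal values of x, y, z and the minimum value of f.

Using Lagrange multipliers on f = x^2 + 3y^2 + 4z^2 with constraint x + y + z = 11:
Conditions: 2*1*x = lambda, 2*3*y = lambda, 2*4*z = lambda
So x = lambda/2, y = lambda/6, z = lambda/8
Substituting into constraint: lambda * (19/24) = 11
lambda = 264/19
x = 132/19, y = 44/19, z = 33/19
Minimum value = 1452/19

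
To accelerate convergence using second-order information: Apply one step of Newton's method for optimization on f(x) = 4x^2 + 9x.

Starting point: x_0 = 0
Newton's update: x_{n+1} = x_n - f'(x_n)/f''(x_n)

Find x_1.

f(x) = 4x^2 + 9x
f'(x) = 8x + (9), f''(x) = 8
Newton step: x_1 = x_0 - f'(x_0)/f''(x_0)
f'(0) = 9
x_1 = 0 - 9/8 = -9/8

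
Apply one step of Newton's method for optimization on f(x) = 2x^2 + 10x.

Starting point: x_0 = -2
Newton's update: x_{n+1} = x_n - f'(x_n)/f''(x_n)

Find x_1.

f(x) = 2x^2 + 10x
f'(x) = 4x + (10), f''(x) = 4
Newton step: x_1 = x_0 - f'(x_0)/f''(x_0)
f'(-2) = 2
x_1 = -2 - 2/4 = -5/2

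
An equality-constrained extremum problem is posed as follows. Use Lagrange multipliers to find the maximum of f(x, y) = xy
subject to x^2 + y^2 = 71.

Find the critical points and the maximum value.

Lagrange conditions: y = 2*lambda*x and x = 2*lambda*y
If x = 0 then y = 0, violating the constraint, so x, y != 0.
Dividing: y/x = x/y => x^2 = y^2 => y = x or y = -x
Constraint: 2x^2 = 71 => x^2 = 71/2 => x = +/-sqrt(71/2)
Critical points: (sqrt(71/2), sqrt(71/2)), (-sqrt(71/2), -sqrt(71/2)), (sqrt(71/2), -sqrt(71/2)), (-sqrt(71/2), sqrt(71/2))
  y = x:  xy = x^2 = 71/2  at (sqrt(71/2), sqrt(71/2)) and (-sqrt(71/2), -sqrt(71/2))
  y = -x: xy = -x^2 = -71/2 at (sqrt(71/2), -sqrt(71/2)) and (-sqrt(71/2), sqrt(71/2))
Maximum xy = 71/2 at (sqrt(71/2), sqrt(71/2)) and (-sqrt(71/2), -sqrt(71/2))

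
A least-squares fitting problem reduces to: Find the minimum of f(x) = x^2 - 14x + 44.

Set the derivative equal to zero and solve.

f(x) = x^2 - 14x + 44
f'(x) = 2x + (-14) = 0
x = 14/2 = 7
f(7) = -5
Since f''(x) = 2 > 0, this is a minimum.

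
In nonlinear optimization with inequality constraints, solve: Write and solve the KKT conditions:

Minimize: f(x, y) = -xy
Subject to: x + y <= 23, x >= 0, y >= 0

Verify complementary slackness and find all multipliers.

Problem: min -xy s.t. x + y <= 23 (multiplier lambda), x >= 0 (mu_x), y >= 0 (mu_y)
KKT stationarity: -y + lambda - mu_x = 0, -x + lambda - mu_y = 0, with lambda, mu_x, mu_y >= 0
Complementary slackness: lambda*(x + y - 23) = 0, mu_x*x = 0, mu_y*y = 0
If lambda = 0: y = -mu_x <= 0 and x = -mu_y <= 0 force x = y = 0 with f = 0; but x = y = 23/2 is feasible with f = -529/4 < 0, so this is not the minimum. Hence lambda > 0 and x + y = 23.
Try x > 0, y > 0 (so mu_x = mu_y = 0): y = lambda, x = lambda => x = y = lambda
x + y = 23 => 2*lambda = 23 => lambda = 23/2
x* = y* = 23/2 > 0, consistent with mu_x = mu_y = 0.
(Any feasible point with x = 0 or y = 0 has f = 0 > -529/4, so the minimum is not on those boundaries.)
min(-xy) = -529/4 (i.e. max xy = 529/4)
Multipliers: lambda = 23/2, mu_x = 0, mu_y = 0
Complementary slackness: lambda*(x + y - 23) = 23/2*(23/2 + 23/2 - 23) = 0, mu_x*x = 0*23/2 = 0, mu_y*y = 0*23/2 = 0. Satisfied.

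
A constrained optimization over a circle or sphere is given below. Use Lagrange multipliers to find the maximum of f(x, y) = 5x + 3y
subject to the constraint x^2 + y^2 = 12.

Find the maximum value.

Set up Lagrange conditions: grad f = lambda * grad g
  5 = 2*lambda*x
  3 = 2*lambda*y
From these: x/y = 5/3, so x = 5t, y = 3t for some t.
Substitute into constraint: (5t)^2 + (3t)^2 = 12
  t^2 * 34 = 12
  t = sqrt(12/34)
Maximum = 5*x + 3*y = (5^2 + 3^2)*t = 34 * sqrt(12/34) = sqrt(408)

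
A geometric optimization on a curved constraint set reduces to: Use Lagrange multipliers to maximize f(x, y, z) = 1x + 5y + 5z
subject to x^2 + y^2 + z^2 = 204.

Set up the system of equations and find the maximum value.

Lagrange conditions: 1 = 2*lambda*x, 5 = 2*lambda*y, 5 = 2*lambda*z
So x:1 = y:5 = z:5, i.e. x = 1t, y = 5t, z = 5t
Constraint: t^2*(1^2 + 5^2 + 5^2) = 204
  t^2 * 51 = 204  =>  t = sqrt(4)
Maximum = 1*1t + 5*5t + 5*5t = 51*sqrt(4) = 102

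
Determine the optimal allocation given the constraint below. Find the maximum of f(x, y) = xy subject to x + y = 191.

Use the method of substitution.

Substitute y = 191 - x into f(x,y) = xy:
g(x) = x(191 - x) = 191x - x^2
g'(x) = 191 - 2x = 0  =>  x = 191/2
y = 191 - 191/2 = 191/2
Maximum value = (191/2) * (191/2) = 36481/4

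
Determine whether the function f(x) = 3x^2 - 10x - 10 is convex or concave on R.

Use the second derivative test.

f(x) = 3x^2 - 10x - 10
f'(x) = 6x - 10
f''(x) = 6
Since f''(x) = 6 > 0 for all x, f is convex on R.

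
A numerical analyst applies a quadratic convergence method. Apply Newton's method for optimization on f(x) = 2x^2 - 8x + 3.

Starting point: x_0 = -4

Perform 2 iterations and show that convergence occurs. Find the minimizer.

f(x) = 2x^2 - 8x + 3, f'(x) = 4x + (-8), f''(x) = 4
Step 1: f'(-4) = -24, x_1 = -4 - -24/4 = 2
Step 2: f'(2) = 0, x_2 = 2 (converged)
Newton's method converges in 1 step for quadratics.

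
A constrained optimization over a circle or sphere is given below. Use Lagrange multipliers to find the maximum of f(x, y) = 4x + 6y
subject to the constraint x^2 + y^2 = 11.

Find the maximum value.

Set up Lagrange conditions: grad f = lambda * grad g
  4 = 2*lambda*x
  6 = 2*lambda*y
From these: x/y = 4/6, so x = 4t, y = 6t for some t.
Substitute into constraint: (4t)^2 + (6t)^2 = 11
  t^2 * 52 = 11
  t = sqrt(11/52)
Maximum = 4*x + 6*y = (4^2 + 6^2)*t = 52 * sqrt(11/52) = sqrt(572)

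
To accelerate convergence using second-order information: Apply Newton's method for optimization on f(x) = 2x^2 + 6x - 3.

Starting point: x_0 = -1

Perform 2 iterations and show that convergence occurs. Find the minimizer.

f(x) = 2x^2 + 6x - 3, f'(x) = 4x + (6), f''(x) = 4
Step 1: f'(-1) = 2, x_1 = -1 - 2/4 = -3/2
Step 2: f'(-3/2) = 0, x_2 = -3/2 (converged)
Newton's method converges in 1 step for quadratics.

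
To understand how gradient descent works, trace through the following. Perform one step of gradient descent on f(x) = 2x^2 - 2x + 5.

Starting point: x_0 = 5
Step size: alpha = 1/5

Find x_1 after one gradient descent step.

f(x) = 2x^2 - 2x + 5
f'(x) = 4x - 2
f'(5) = 4*5 + (-2) = 18
x_1 = x_0 - alpha * f'(x_0) = 5 - 1/5 * 18 = 7/5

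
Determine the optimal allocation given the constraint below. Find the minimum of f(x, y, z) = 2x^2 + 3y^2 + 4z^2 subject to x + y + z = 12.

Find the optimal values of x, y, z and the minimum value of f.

Using Lagrange multipliers on f = 2x^2 + 3y^2 + 4z^2 with constraint x + y + z = 12:
Conditions: 2*2*x = lambda, 2*3*y = lambda, 2*4*z = lambda
So x = lambda/4, y = lambda/6, z = lambda/8
Substituting into constraint: lambda * (13/24) = 12
lambda = 288/13
x = 72/13, y = 48/13, z = 36/13
Minimum value = 1728/13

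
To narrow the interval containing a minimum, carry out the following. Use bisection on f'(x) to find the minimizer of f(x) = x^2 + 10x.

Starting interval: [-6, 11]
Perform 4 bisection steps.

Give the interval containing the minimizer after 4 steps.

Finding critical point of f(x) = x^2 + 10x using bisection on f'(x) = 2x + 10.
f'(x) = 0 when x = -5.
Starting interval: [-6, 11]
Step 1: mid = 5/2, f'(mid) = 15, new interval = [-6, 5/2]
Step 2: mid = -7/4, f'(mid) = 13/2, new interval = [-6, -7/4]
Step 3: mid = -31/8, f'(mid) = 9/4, new interval = [-6, -31/8]
Step 4: mid = -79/16, f'(mid) = 1/8, new interval = [-6, -79/16]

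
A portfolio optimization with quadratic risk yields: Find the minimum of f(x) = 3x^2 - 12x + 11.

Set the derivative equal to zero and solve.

f(x) = 3x^2 - 12x + 11
f'(x) = 6x + (-12) = 0
x = 12/6 = 2
f(2) = -1
Since f''(x) = 6 > 0, this is a minimum.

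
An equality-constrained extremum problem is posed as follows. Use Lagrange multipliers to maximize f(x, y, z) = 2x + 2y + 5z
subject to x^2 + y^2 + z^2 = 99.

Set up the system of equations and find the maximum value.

Lagrange conditions: 2 = 2*lambda*x, 2 = 2*lambda*y, 5 = 2*lambda*z
So x:2 = y:2 = z:5, i.e. x = 2t, y = 2t, z = 5t
Constraint: t^2*(2^2 + 2^2 + 5^2) = 99
  t^2 * 33 = 99  =>  t = sqrt(3)
Maximum = 2*2t + 2*2t + 5*5t = 33*sqrt(3) = sqrt(3267)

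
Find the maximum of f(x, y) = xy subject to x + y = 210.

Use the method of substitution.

Substitute y = 210 - x into f(x,y) = xy:
g(x) = x(210 - x) = 210x - x^2
g'(x) = 210 - 2x = 0  =>  x = 105
y = 210 - 105 = 105
Maximum value = 105 * 105 = 11025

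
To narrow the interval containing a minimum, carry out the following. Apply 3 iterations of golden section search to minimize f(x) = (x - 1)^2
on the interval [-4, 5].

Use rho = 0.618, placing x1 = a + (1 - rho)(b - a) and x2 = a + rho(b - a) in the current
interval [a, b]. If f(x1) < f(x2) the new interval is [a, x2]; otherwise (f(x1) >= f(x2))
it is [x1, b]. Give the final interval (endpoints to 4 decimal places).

Golden section search for min of f(x) = (x - 1)^2 on [-4, 5].
Each step: x1 = a + (1 - rho)(b - a), x2 = a + rho(b - a); if f(x1) < f(x2) keep [a, x2], otherwise keep [x1, b].
Step 1: [-4.0000, 5.0000], x1=-0.5620 (f=2.4398), x2=1.5620 (f=0.3158); f(x1) > f(x2) => keep [-0.5620, 5.0000]
Step 2: [-0.5620, 5.0000], x1=1.5627 (f=0.3166), x2=2.8753 (f=3.5168); f(x1) < f(x2) => keep [-0.5620, 2.8753]
Step 3: [-0.5620, 2.8753], x1=0.7511 (f=0.0620), x2=1.5623 (f=0.3161); f(x1) < f(x2) => keep [-0.5620, 1.5623]
Final interval: [-0.5620, 1.5623]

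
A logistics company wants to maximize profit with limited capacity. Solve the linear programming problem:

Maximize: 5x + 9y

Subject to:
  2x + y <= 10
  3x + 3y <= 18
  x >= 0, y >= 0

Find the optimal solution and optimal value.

Feasible vertices: (0, 0), (0, 6), (4, 2), (5, 0)
Objective 5x + 9y at each:
  (0, 0): 0
  (0, 6): 54
  (4, 2): 38
  (5, 0): 25
Maximum is 54 at (0, 6).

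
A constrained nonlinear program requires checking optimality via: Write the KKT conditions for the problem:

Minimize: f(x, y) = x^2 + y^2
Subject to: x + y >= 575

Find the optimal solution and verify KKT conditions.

KKT conditions for min x^2 + y^2 s.t. x + y >= 575:
Stationarity: 2x = mu, 2y = mu
So x = y = mu/2.
Complementary slackness: mu*(x + y - 575) = 0
Primal feasibility: x + y >= 575; dual feasibility: mu >= 0
If mu = 0 then x = y = 0, but 0 + 0 < 575 is infeasible, so the constraint is active.
Constraint active: x + y = 2*(mu/2) = 575 => mu = 575
x = y = 575/2, f = 330625/2
Verify: stationarity 2*(575/2) = 575 = mu; primal 575/2 + 575/2 = 575 >= 575; dual mu = 575 >= 0; complementary slackness 575*(575 - 575) = 0. All KKT conditions hold.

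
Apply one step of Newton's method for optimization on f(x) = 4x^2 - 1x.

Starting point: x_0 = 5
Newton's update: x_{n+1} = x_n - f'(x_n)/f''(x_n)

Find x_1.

f(x) = 4x^2 - 1x
f'(x) = 8x + (-1), f''(x) = 8
Newton step: x_1 = x_0 - f'(x_0)/f''(x_0)
f'(5) = 39
x_1 = 5 - 39/8 = 1/8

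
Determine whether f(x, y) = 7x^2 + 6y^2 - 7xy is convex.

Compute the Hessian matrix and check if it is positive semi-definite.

f(x,y) = 7x^2 + 6y^2 - 7xy
Hessian H = [[14, -7], [-7, 12]]
trace(H) = 26, det(H) = 119
Eigenvalues: (26 +/- sqrt(200)) / 2 = 20.07, 5.929
Since both eigenvalues > 0, f is convex.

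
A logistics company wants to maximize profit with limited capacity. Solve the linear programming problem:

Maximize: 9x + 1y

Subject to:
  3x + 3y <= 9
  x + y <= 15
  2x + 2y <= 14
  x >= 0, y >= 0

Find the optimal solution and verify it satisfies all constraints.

Feasible vertices: (0, 0), (0, 3), (3, 0)
Objective 9x + 1y at each vertex:
  (0, 0): 0
  (0, 3): 3
  (3, 0): 27
Maximum is 27 at (3, 0).
Verify constraints at (x, y) = (3, 0):
  3*3 + 3*0 = 9 <= 9 (active)
  1*3 + 1*0 = 3 <= 15
  2*3 + 2*0 = 6 <= 14
  x = 3 >= 0, y = 0 >= 0. All constraints satisfied.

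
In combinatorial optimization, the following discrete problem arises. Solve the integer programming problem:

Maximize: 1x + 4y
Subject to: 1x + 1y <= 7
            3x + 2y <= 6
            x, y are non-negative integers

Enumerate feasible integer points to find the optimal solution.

Constraint 1: 1x + 1y <= 7
Constraint 2: 3x + 2y <= 6
Feasible x range (need y >= 0): 0 <= x <= min(7/1, 6/3) => x in {0, ..., 2}.
Enumerate feasible integer points row by row (the coefficient of y is 4 > 0, so for each x the largest feasible y gives the best value):
  x = 0: y <= min((7 - 1*0)/1, (6 - 3*0)/2) => y in {0, ..., 3}; best 1*0 + 4*3 = 12
  x = 1: y <= min((7 - 1*1)/1, (6 - 3*1)/2) => y in {0, ..., 1}; best 1*1 + 4*1 = 5
  x = 2: y <= min((7 - 1*2)/1, (6 - 3*2)/2) => y in {0}; best 1*2 + 4*0 = 2
The maximum 1x + 4y = 12 is achieved at x = 0, y = 3.
Check: 1*0 + 1*3 = 3 <= 7 and 3*0 + 2*3 = 6 <= 6.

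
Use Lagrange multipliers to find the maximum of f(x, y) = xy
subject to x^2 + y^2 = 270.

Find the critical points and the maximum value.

Lagrange conditions: y = 2*lambda*x and x = 2*lambda*y
If x = 0 then y = 0, violating the constraint, so x, y != 0.
Dividing: y/x = x/y => x^2 = y^2 => y = x or y = -x
Constraint: 2x^2 = 270 => x^2 = 135 => x = +/-sqrt(135)
Critical points: (sqrt(135), sqrt(135)), (-sqrt(135), -sqrt(135)), (sqrt(135), -sqrt(135)), (-sqrt(135), sqrt(135))
  y = x:  xy = x^2 = 135  at (sqrt(135), sqrt(135)) and (-sqrt(135), -sqrt(135))
  y = -x: xy = -x^2 = -135 at (sqrt(135), -sqrt(135)) and (-sqrt(135), sqrt(135))
Maximum xy = 135 at (sqrt(135), sqrt(135)) and (-sqrt(135), -sqrt(135))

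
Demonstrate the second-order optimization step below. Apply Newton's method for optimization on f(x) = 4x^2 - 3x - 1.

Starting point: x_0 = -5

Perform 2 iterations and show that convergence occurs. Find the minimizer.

f(x) = 4x^2 - 3x - 1, f'(x) = 8x + (-3), f''(x) = 8
Step 1: f'(-5) = -43, x_1 = -5 - -43/8 = 3/8
Step 2: f'(3/8) = 0, x_2 = 3/8 (converged)
Newton's method converges in 1 step for quadratics.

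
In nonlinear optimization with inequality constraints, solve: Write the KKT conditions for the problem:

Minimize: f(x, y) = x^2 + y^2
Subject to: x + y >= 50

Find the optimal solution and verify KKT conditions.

KKT conditions for min x^2 + y^2 s.t. x + y >= 50:
Stationarity: 2x = mu, 2y = mu
So x = y = mu/2.
Complementary slackness: mu*(x + y - 50) = 0
Primal feasibility: x + y >= 50; dual feasibility: mu >= 0
If mu = 0 then x = y = 0, but 0 + 0 < 50 is infeasible, so the constraint is active.
Constraint active: x + y = 2*(mu/2) = 50 => mu = 50
x = y = 25, f = 1250
Verify: stationarity 2*25 = 50 = mu; primal 25 + 25 = 50 >= 50; dual mu = 50 >= 0; complementary slackness 50*(50 - 50) = 0. All KKT conditions hold.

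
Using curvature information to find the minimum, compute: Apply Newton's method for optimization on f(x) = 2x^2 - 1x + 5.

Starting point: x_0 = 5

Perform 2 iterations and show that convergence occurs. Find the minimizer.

f(x) = 2x^2 - 1x + 5, f'(x) = 4x + (-1), f''(x) = 4
Step 1: f'(5) = 19, x_1 = 5 - 19/4 = 1/4
Step 2: f'(1/4) = 0, x_2 = 1/4 (converged)
Newton's method converges in 1 step for quadratics.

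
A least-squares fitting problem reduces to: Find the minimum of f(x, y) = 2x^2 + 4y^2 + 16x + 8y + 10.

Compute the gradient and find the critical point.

f(x,y) = 2x^2 + 4y^2 + 16x + 8y + 10
df/dx = 4x + (16) = 0  =>  x = -4
df/dy = 8y + (8) = 0  =>  y = -1
f(-4, -1) = 2*(-4)^2 + 4*(-1)^2 + 16*(-4) + 8*(-1) + 10 = -26
Hessian is diagonal with entries 4, 8 > 0, so this is a minimum.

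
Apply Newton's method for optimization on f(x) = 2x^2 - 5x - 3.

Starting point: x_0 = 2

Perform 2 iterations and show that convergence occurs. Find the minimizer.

f(x) = 2x^2 - 5x - 3, f'(x) = 4x + (-5), f''(x) = 4
Step 1: f'(2) = 3, x_1 = 2 - 3/4 = 5/4
Step 2: f'(5/4) = 0, x_2 = 5/4 (converged)
Newton's method converges in 1 step for quadratics.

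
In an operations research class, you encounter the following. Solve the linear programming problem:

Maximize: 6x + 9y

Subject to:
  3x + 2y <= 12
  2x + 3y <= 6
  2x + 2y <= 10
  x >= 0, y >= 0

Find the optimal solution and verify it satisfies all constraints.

Feasible vertices: (0, 0), (0, 2), (3, 0)
Objective 6x + 9y at each vertex:
  (0, 0): 0
  (0, 2): 18
  (3, 0): 18
Maximum is 18 at (0, 2).
Verify constraints at (x, y) = (0, 2):
  3*0 + 2*2 = 4 <= 12
  2*0 + 3*2 = 6 <= 6 (active)
  2*0 + 2*2 = 4 <= 10
  x = 0 >= 0, y = 2 >= 0. All constraints satisfied.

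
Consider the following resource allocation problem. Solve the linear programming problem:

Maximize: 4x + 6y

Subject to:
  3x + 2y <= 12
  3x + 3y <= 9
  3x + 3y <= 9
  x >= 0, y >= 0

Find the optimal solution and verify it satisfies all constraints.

Feasible vertices: (0, 0), (0, 3), (3, 0)
Objective 4x + 6y at each vertex:
  (0, 0): 0
  (0, 3): 18
  (3, 0): 12
Maximum is 18 at (0, 3).
Verify constraints at (x, y) = (0, 3):
  3*0 + 2*3 = 6 <= 12
  3*0 + 3*3 = 9 <= 9 (active)
  3*0 + 3*3 = 9 <= 9 (active)
  x = 0 >= 0, y = 3 >= 0. All constraints satisfied.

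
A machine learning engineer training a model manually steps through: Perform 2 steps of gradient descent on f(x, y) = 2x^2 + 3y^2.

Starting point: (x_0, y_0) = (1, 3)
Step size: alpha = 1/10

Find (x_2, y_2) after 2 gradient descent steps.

f(x,y) = 2x^2 + 3y^2
grad_x = 4x + 0y, grad_y = 6y + 0x
Step 1: grad = (4, 18), (3/5, 6/5)
Step 2: grad = (12/5, 36/5), (9/25, 12/25)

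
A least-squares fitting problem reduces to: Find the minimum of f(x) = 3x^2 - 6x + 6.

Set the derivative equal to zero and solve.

f(x) = 3x^2 - 6x + 6
f'(x) = 6x + (-6) = 0
x = 6/6 = 1
f(1) = 3
Since f''(x) = 6 > 0, this is a minimum.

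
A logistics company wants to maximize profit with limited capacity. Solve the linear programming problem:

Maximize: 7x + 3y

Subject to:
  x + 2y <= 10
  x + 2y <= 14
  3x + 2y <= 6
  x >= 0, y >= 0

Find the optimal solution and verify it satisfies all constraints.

Feasible vertices: (0, 0), (0, 3), (2, 0)
Objective 7x + 3y at each vertex:
  (0, 0): 0
  (0, 3): 9
  (2, 0): 14
Maximum is 14 at (2, 0).
Verify constraints at (x, y) = (2, 0):
  1*2 + 2*0 = 2 <= 10
  1*2 + 2*0 = 2 <= 14
  3*2 + 2*0 = 6 <= 6 (active)
  x = 2 >= 0, y = 0 >= 0. All constraints satisfied.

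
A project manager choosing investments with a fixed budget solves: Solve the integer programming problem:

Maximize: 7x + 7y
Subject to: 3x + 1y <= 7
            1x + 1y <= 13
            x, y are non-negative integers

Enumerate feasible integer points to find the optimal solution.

Constraint 1: 3x + 1y <= 7
Constraint 2: 1x + 1y <= 13
Feasible x range (need y >= 0): 0 <= x <= min(7/3, 13/1) => x in {0, ..., 2}.
Enumerate feasible integer points row by row (the coefficient of y is 7 > 0, so for each x the largest feasible y gives the best value):
  x = 0: y <= min((7 - 3*0)/1, (13 - 1*0)/1) => y in {0, ..., 7}; best 7*0 + 7*7 = 49
  x = 1: y <= min((7 - 3*1)/1, (13 - 1*1)/1) => y in {0, ..., 4}; best 7*1 + 7*4 = 35
  x = 2: y <= min((7 - 3*2)/1, (13 - 1*2)/1) => y in {0, ..., 1}; best 7*2 + 7*1 = 21
The maximum 7x + 7y = 49 is achieved at x = 0, y = 7.
Check: 3*0 + 1*7 = 7 <= 7 and 1*0 + 1*7 = 7 <= 13.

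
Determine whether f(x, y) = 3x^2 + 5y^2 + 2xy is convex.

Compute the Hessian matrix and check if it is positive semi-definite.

f(x,y) = 3x^2 + 5y^2 + 2xy
Hessian H = [[6, 2], [2, 10]]
trace(H) = 16, det(H) = 56
Eigenvalues: (16 +/- sqrt(32)) / 2 = 10.83, 5.172
Since both eigenvalues > 0, f is convex.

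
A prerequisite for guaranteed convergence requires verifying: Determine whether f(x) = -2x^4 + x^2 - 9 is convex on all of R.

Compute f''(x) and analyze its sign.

f(x) = -2x^4 + x^2 - 9
f'(x) = -8x^3 + 2x
f''(x) = -24x^2 + 2
f''(x) = -24x^2 + 2 -> -inf as |x| -> inf
Therefore, f is not globally convex on R.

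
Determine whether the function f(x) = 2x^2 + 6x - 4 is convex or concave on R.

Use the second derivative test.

f(x) = 2x^2 + 6x - 4
f'(x) = 4x + 6
f''(x) = 4
Since f''(x) = 4 > 0 for all x, f is convex on R.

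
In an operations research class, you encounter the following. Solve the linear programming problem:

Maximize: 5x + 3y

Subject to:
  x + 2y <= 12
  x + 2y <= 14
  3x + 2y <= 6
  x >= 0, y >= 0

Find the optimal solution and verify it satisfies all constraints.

Feasible vertices: (0, 0), (0, 3), (2, 0)
Objective 5x + 3y at each vertex:
  (0, 0): 0
  (0, 3): 9
  (2, 0): 10
Maximum is 10 at (2, 0).
Verify constraints at (x, y) = (2, 0):
  1*2 + 2*0 = 2 <= 12
  1*2 + 2*0 = 2 <= 14
  3*2 + 2*0 = 6 <= 6 (active)
  x = 2 >= 0, y = 0 >= 0. All constraints satisfied.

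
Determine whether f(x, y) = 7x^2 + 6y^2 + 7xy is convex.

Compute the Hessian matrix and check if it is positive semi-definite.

f(x,y) = 7x^2 + 6y^2 + 7xy
Hessian H = [[14, 7], [7, 12]]
trace(H) = 26, det(H) = 119
Eigenvalues: (26 +/- sqrt(200)) / 2 = 20.07, 5.929
Since both eigenvalues > 0, f is convex.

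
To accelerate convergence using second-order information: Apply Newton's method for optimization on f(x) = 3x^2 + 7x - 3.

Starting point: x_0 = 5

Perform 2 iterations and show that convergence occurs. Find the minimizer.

f(x) = 3x^2 + 7x - 3, f'(x) = 6x + (7), f''(x) = 6
Step 1: f'(5) = 37, x_1 = 5 - 37/6 = -7/6
Step 2: f'(-7/6) = 0, x_2 = -7/6 (converged)
Newton's method converges in 1 step for quadratics.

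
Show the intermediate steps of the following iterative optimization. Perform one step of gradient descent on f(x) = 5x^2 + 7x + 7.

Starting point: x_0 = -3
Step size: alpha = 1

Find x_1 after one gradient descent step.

f(x) = 5x^2 + 7x + 7
f'(x) = 10x + 7
f'(-3) = 10*-3 + (7) = -23
x_1 = x_0 - alpha * f'(x_0) = -3 - 1 * -23 = 20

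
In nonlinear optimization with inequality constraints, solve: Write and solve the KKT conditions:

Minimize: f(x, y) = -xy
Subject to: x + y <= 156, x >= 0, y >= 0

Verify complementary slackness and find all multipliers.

Problem: min -xy s.t. x + y <= 156 (multiplier lambda), x >= 0 (mu_x), y >= 0 (mu_y)
KKT stationarity: -y + lambda - mu_x = 0, -x + lambda - mu_y = 0, with lambda, mu_x, mu_y >= 0
Complementary slackness: lambda*(x + y - 156) = 0, mu_x*x = 0, mu_y*y = 0
If lambda = 0: y = -mu_x <= 0 and x = -mu_y <= 0 force x = y = 0 with f = 0; but x = y = 78 is feasible with f = -6084 < 0, so this is not the minimum. Hence lambda > 0 and x + y = 156.
Try x > 0, y > 0 (so mu_x = mu_y = 0): y = lambda, x = lambda => x = y = lambda
x + y = 156 => 2*lambda = 156 => lambda = 78
x* = y* = 78 > 0, consistent with mu_x = mu_y = 0.
(Any feasible point with x = 0 or y = 0 has f = 0 > -6084, so the minimum is not on those boundaries.)
min(-xy) = -6084 (i.e. max xy = 6084)
Multipliers: lambda = 78, mu_x = 0, mu_y = 0
Complementary slackness: lambda*(x + y - 156) = 78*(78 + 78 - 156) = 0, mu_x*x = 0*78 = 0, mu_y*y = 0*78 = 0. Satisfied.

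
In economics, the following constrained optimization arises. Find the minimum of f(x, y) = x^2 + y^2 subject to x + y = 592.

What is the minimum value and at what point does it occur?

Substitute y = 592 - x into f(x,y) = x^2 + y^2:
g(x) = x^2 + (592 - x)^2 = 2x^2 - 1184x + 350464
g'(x) = 4x - 1184 = 0  =>  x = 296
y = 592 - 296 = 296
Minimum value = 296^2 + 296^2 = 175232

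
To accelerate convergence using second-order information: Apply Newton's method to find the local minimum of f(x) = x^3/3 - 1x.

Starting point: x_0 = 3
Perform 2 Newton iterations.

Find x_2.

f(x) = x^3/3 - 1x
f'(x) = x^2 - 1, f''(x) = 2x
Newton update: x_{n+1} = x_n - (x_n^2 - 1)/(2*x_n)
Step 1: x_0 = 3, f'=8, f''=6, x_1 = 5/3
Step 2: x_1 = 5/3, f'=16/9, f''=10/3, x_2 = 17/15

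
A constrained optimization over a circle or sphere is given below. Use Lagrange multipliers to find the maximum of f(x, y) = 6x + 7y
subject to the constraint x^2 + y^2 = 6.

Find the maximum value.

Set up Lagrange conditions: grad f = lambda * grad g
  6 = 2*lambda*x
  7 = 2*lambda*y
From these: x/y = 6/7, so x = 6t, y = 7t for some t.
Substitute into constraint: (6t)^2 + (7t)^2 = 6
  t^2 * 85 = 6
  t = sqrt(6/85)
Maximum = 6*x + 7*y = (6^2 + 7^2)*t = 85 * sqrt(6/85) = sqrt(510)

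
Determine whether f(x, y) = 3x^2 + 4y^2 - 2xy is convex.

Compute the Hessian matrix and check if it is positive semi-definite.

f(x,y) = 3x^2 + 4y^2 - 2xy
Hessian H = [[6, -2], [-2, 8]]
trace(H) = 14, det(H) = 44
Eigenvalues: (14 +/- sqrt(20)) / 2 = 9.236, 4.764
Since both eigenvalues > 0, f is convex.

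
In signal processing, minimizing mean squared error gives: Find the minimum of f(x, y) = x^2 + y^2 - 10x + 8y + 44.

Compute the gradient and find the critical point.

f(x,y) = x^2 + y^2 - 10x + 8y + 44
df/dx = 2x + (-10) = 0  =>  x = 5
df/dy = 2y + (8) = 0  =>  y = -4
f(5, -4) = 1*(5)^2 + 1*(-4)^2 + -10*(5) + 8*(-4) + 44 = 3
Hessian is diagonal with entries 2, 2 > 0, so this is a minimum.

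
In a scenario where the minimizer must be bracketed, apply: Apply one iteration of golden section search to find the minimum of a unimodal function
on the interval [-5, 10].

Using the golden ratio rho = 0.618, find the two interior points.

Golden section search on [-5, 10].
Golden ratio rho = 0.618 (approx).
Interior points:
  x_1 = -5 + (1-0.618)*15 = 0.7300
  x_2 = -5 + 0.618*15 = 4.2700
Compare f(x_1) and f(x_2) to determine which subinterval to keep.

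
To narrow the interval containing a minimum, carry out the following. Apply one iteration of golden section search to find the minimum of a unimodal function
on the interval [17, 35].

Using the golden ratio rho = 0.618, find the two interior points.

Golden section search on [17, 35].
Golden ratio rho = 0.618 (approx).
Interior points:
  x_1 = 17 + (1-0.618)*18 = 23.8760
  x_2 = 17 + 0.618*18 = 28.1240
Compare f(x_1) and f(x_2) to determine which subinterval to keep.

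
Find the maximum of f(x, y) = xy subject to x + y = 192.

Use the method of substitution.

Substitute y = 192 - x into f(x,y) = xy:
g(x) = x(192 - x) = 192x - x^2
g'(x) = 192 - 2x = 0  =>  x = 96
y = 192 - 96 = 96
Maximum value = 96 * 96 = 9216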